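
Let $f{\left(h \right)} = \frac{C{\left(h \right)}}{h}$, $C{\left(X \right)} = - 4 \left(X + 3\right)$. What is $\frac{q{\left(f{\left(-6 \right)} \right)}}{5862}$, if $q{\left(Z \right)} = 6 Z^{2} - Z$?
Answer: $\frac{13}{2931} \approx 0.0044353$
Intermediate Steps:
$C{\left(X \right)} = -12 - 4 X$ ($C{\left(X \right)} = - 4 \left(3 + X\right) = -12 - 4 X$)
$f{\left(h \right)} = \frac{-12 - 4 h}{h}$
$q{\left(Z \right)} = - Z + 6 Z^{2}$
$\frac{q{\left(f{\left(-6 \right)} \right)}}{5862} = \frac{\left(-4 - \frac{12}{-6}\right) \left(-1 + 6 \left(-4 - \frac{12}{-6}\right)\right)}{5862} = \left(-4 - -2\right) \left(-1 + 6 \left(-4 - -2\right)\right) \frac{1}{5862} = \left(-4 + 2\right) \left(-1 + 6 \left(-4 + 2\right)\right) \frac{1}{5862} = - 2 \left(-1 + 6 \left(-2\right)\right) \frac{1}{5862} = - 2 \left(-1 - 12\right) \frac{1}{5862} = \left(-2\right) \left(-13\right) \frac{1}{5862} = 26 \cdot \frac{1}{5862} = \frac{13}{2931}$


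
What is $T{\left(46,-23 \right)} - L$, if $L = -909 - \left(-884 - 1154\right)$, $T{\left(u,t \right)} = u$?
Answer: $-1083$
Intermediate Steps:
$L = 1129$ ($L = -909 - \left(-884 - 1154\right) = -909 - -2038 = -909 + 2038 = 1129$)
$T{\left(46,-23 \right)} - L = 46 - 1129 = -1083$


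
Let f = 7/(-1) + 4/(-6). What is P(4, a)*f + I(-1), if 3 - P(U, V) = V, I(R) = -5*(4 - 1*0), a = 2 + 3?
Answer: -14/3 ≈ -4.6667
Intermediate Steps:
a = 5
I(R) = -20 (I(R) = -5*(4 + 0) = -5*4 = -20)
P(U, V) = 3 - V
f = -23/3 (f = 7*(-1) + 4*(-⅙) = -7 - ⅔ = -23/3 ≈ -7.6667)
P(4, a)*f + I(-1) = (3 - 1*5)*(-23/3) - 20 = (3 - 5)*(-23/3) - 20 = -2*(-23/3) - 20 = 46/3 - 20 = -14/3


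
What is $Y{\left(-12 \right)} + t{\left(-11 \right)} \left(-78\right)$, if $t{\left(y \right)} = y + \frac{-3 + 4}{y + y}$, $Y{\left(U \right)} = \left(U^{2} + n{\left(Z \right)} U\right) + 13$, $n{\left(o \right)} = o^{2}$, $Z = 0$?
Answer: $\frac{11204}{11} \approx 1018.5$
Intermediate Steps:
$Y{\left(U \right)} = 13 + U^{2}$ ($Y{\left(U \right)} = \left(U^{2} + 0^{2} U\right) + 13 = \left(U^{2} + 0 U\right) + 13 = \left(U^{2} + 0\right) + 13 = U^{2} + 13 = 13 + U^{2}$)
$t{\left(y \right)} = y + \frac{1}{2 y}$ ($t{\left(y \right)} = y + 1 \frac{1}{2 y} = y + \frac{1}{2 y}$)
$Y{\left(-12 \right)} + t{\left(-11 \right)} \left(-78\right) = \left(13 + \left(-12\right)^{2}\right) + \left(-11 + \frac{1}{2 \left(-11\right)}\right) \left(-78\right) = \left(13 + 144\right) + \left(-11 + \frac{1}{2} \left(- \frac{1}{11}\right)\right) \left(-78\right) = 157 + \left(-11 - \frac{1}{22}\right) \left(-78\right) = 157 - - \frac{9477}{11} = 157 + \frac{9477}{11} = \frac{11204}{11}$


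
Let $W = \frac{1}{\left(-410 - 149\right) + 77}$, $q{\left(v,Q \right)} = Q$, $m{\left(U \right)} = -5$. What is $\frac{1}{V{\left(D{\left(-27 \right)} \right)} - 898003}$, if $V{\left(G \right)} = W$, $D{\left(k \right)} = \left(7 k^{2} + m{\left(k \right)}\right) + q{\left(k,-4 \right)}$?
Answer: $- \frac{482}{432837447} \approx -1.1136 \cdot 10^{-6}$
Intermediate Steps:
$D{\left(k \right)} = -9 + 7 k^{2}$ ($D{\left(k \right)} = \left(7 k^{2} - 5\right) - 4 = \left(-5 + 7 k^{2}\right) - 4 = -9 + 7 k^{2}$)
$W = - \frac{1}{482}$ ($W = \frac{1}{\left(-410 - 149\right) + 77} = \frac{1}{-559 + 77} = \frac{1}{-482} = - \frac{1}{482} \approx -0.0020747$)
$V{\left(G \right)} = - \frac{1}{482}$
$\frac{1}{V{\left(D{\left(-27 \right)} \right)} - 898003} = \frac{1}{- \frac{1}{482} - 898003} = \frac{1}{- \frac{432837447}{482}} = - \frac{482}{432837447}$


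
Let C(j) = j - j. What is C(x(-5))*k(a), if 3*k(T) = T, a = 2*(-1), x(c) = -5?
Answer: 0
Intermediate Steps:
C(j) = 0
a = -2
k(T) = T/3
C(x(-5))*k(a) = 0*((⅓)*(-2)) = 0*(-⅔) = 0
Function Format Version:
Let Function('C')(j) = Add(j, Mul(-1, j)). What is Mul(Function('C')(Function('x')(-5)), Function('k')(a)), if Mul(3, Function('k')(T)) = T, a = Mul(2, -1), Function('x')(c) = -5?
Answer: 0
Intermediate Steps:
Function('C')(j) = 0
a = -2
Function('k')(T) = Mul(Rational(1, 3), T)
Mul(Function('C')(Function('x')(-5)), Function('k')(a)) = Mul(0, Mul(Rational(1, 3), -2)) = Mul(0, Rational(-2, 3)) = 0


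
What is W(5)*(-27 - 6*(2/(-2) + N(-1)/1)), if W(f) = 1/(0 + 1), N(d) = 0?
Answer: -21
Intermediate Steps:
W(f) = 1 (W(f) = 1/1 = 1)
W(5)*(-27 - 6*(2/(-2) + N(-1)/1)) = 1*(-27 - 6*(2/(-2) + 0/1)) = 1*(-27 - 6*(2*(-1/2) + 0*1)) = 1*(-27 - 6*(-1 + 0)) = 1*(-27 - 6*(-1)) = 1*(-27 + 6) = 1*(-21) = -21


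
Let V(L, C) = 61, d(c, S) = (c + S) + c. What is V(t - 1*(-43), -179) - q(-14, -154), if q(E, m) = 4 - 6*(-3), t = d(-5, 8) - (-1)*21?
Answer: 39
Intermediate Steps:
d(c, S) = S + 2*c (d(c, S) = (S + c) + c = S + 2*c)
t = 19 (t = (8 + 2*(-5)) - (-1)*21 = (8 - 10) - 1*(-21) = -2 + 21 = 19)
q(E, m) = 22 (q(E, m) = 4 + 18 = 22)
V(t - 1*(-43), -179) - q(-14, -154) = 61 - 1*22 = 61 - 22 = 39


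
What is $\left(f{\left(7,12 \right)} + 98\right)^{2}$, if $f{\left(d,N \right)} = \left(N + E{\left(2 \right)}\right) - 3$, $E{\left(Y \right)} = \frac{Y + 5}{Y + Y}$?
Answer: $\frac{189225}{16} \approx 11827.0$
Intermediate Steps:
$E{\left(Y \right)} = \frac{5 + Y}{2 Y}$
$f{\left(d,N \right)} = - \frac{5}{4} + N$ ($f{\left(d,N \right)} = \left(N + \frac{5 + 2}{2 \cdot 2}\right) - 3 = \left(N + \frac{1}{2} \cdot \frac{1}{2} \cdot 7\right) - 3 = \left(N + \frac{7}{4}\right) - 3 = \left(\frac{7}{4} + N\right) - 3 = - \frac{5}{4} + N$)
$\left(f{\left(7,12 \right)} + 98\right)^{2} = \left(\left(- \frac{5}{4} + 12\right) + 98\right)^{2} = \left(\frac{43}{4} + 98\right)^{2} = \left(\frac{435}{4}\right)^{2} = \frac{189225}{16}$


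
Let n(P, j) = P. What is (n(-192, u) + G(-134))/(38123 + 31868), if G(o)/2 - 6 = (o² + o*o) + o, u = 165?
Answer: 71376/69991 ≈ 1.0198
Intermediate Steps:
G(o) = 12 + 2*o + 4*o² (G(o) = 12 + 2*((o² + o*o) + o) = 12 + 2*((o² + o²) + o) = 12 + 2*(2*o² + o) = 12 + 2*(o + 2*o²) = 12 + (2*o + 4*o²) = 12 + 2*o + 4*o²)
(n(-192, u) + G(-134))/(38123 + 31868) = (-192 + (12 + 2*(-134) + 4*(-134)²))/(38123 + 31868) = (-192 + (12 - 268 + 4*17956))/69991 = (-192 + (12 - 268 + 71824))*(1/69991) = (-192 + 71568)*(1/69991) = 71376*(1/69991) = 71376/69991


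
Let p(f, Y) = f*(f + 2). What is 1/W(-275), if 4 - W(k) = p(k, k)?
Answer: -1/75071 ≈ -1.3321e-5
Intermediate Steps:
p(f, Y) = f*(2 + f)
W(k) = 4 - k*(2 + k)
1/W(-275) = 1/(4 - 1*(-275)*(2 - 275)) = 1/(4 - 1*(-275)*(-273)) = 1/(4 - 75075) = 1/(-75071) = -1/75071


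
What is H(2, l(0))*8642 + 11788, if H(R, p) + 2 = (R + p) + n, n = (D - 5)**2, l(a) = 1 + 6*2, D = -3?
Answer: 677222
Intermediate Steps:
l(a) = 13 (l(a) = 1 + 12 = 13)
n = 64 (n = (-3 - 5)**2 = (-8)**2 = 64)
H(R, p) = 62 + R + p (H(R, p) = -2 + ((R + p) + 64) = -2 + (64 + R + p) = 62 + R + p)
H(2, l(0))*8642 + 11788 = (62 + 2 + 13)*8642 + 11788 = 77*8642 + 11788 = 665434 + 11788 = 677222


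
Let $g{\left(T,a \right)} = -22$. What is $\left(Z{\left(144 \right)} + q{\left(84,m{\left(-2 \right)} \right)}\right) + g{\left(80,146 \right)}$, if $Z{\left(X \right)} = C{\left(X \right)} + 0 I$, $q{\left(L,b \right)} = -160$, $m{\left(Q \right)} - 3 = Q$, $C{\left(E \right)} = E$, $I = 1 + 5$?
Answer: $-38$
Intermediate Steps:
$I = 6$
$m{\left(Q \right)} = 3 + Q$
$Z{\left(X \right)} = X$ ($Z{\left(X \right)} = X + 0 \cdot 6 = X + 0 = X$)
$\left(Z{\left(144 \right)} + q{\left(84,m{\left(-2 \right)} \right)}\right) + g{\left(80,146 \right)} = \left(144 - 160\right) - 22 = -16 - 22 = -38$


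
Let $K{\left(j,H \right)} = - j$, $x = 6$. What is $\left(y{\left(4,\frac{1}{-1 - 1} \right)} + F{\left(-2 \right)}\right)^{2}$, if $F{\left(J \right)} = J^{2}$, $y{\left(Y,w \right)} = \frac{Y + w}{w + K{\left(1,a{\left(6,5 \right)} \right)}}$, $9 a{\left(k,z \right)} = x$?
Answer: $\frac{25}{9} \approx 2.7778$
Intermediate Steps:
$a{\left(k,z \right)} = \frac{2}{3}$ ($a{\left(k,z \right)} = \frac{1}{9} \cdot 6 = \frac{2}{3}$)
$y{\left(Y,w \right)} = \frac{Y + w}{-1 + w}$ ($y{\left(Y,w \right)} = \frac{Y + w}{w - 1} = \frac{Y + w}{-1 + w}$)
$\left(y{\left(4,\frac{1}{-1 - 1} \right)} + F{\left(-2 \right)}\right)^{2} = \left(\frac{4 + \frac{1}{-1 - 1}}{-1 + \frac{1}{-1 - 1}} + \left(-2\right)^{2}\right)^{2} = \left(\frac{4 + \frac{1}{-2}}{-1 + \frac{1}{-2}} + 4\right)^{2} = \left(\frac{4 - \frac{1}{2}}{-1 - \frac{1}{2}} + 4\right)^{2} = \left(\frac{1}{- \frac{3}{2}} \cdot \frac{7}{2} + 4\right)^{2} = \left(\left(- \frac{2}{3}\right) \frac{7}{2} + 4\right)^{2} = \left(- \frac{7}{3} + 4\right)^{2} = \left(\frac{5}{3}\right)^{2} = \frac{25}{9}$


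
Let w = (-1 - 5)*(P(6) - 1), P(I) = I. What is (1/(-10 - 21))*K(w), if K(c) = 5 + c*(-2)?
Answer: -65/31 ≈ -2.0968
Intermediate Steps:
w = -30 (w = (-1 - 5)*(6 - 1) = -6*5 = -30)
K(c) = 5 - 2*c
(1/(-10 - 21))*K(w) = (1/(-10 - 21))*(5 - 2*(-30)) = (1/(-31))*(5 + 60) = -1/31*1*65 = -1/31*65 = -65/31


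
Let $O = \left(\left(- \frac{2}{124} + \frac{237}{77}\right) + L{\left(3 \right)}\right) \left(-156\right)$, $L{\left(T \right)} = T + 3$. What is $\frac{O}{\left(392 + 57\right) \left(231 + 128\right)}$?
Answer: $- \frac{3374358}{384762917} \approx -0.00877$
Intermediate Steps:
$L{\left(T \right)} = 3 + T$
$O = - \frac{3374358}{2387}$ ($O = \left(\left(- \frac{2}{124} + \frac{237}{77}\right) + \left(3 + 3\right)\right) \left(-156\right) = \left(\left(\left(-2\right) \frac{1}{124} + 237 \cdot \frac{1}{77}\right) + 6\right) \left(-156\right) = \left(\left(- \frac{1}{62} + \frac{237}{77}\right) + 6\right) \left(-156\right) = \left(\frac{14617}{4774} + 6\right) \left(-156\right) = \frac{43261}{4774} \left(-156\right) = - \frac{3374358}{2387} \approx -1413.6$)
$\frac{O}{\left(392 + 57\right) \left(231 + 128\right)} = - \frac{3374358}{2387 \left(392 + 57\right) \left(231 + 128\right)} = - \frac{3374358}{2387 \cdot 449 \cdot 359} = - \frac{3374358}{2387 \cdot 161191} = \left(- \frac{3374358}{2387}\right) \frac{1}{161191} = - \frac{3374358}{384762917}$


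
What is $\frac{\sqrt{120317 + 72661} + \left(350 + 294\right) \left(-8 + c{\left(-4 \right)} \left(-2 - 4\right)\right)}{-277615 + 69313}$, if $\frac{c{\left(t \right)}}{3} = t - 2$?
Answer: $- \frac{32200}{104151} - \frac{\sqrt{21442}}{69434} \approx -0.31128$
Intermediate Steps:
$c{\left(t \right)} = -6 + 3 t$ ($c{\left(t \right)} = 3 \left(t - 2\right) = 3 \left(-2 + t\right) = -6 + 3 t$)
$\frac{\sqrt{120317 + 72661} + \left(350 + 294\right) \left(-8 + c{\left(-4 \right)} \left(-2 - 4\right)\right)}{-277615 + 69313} = \frac{\sqrt{120317 + 72661} + \left(350 + 294\right) \left(-8 + \left(-6 + 3 \left(-4\right)\right) \left(-2 - 4\right)\right)}{-277615 + 69313} = \frac{\sqrt{192978} + 644 \left(-8 + \left(-6 - 12\right) \left(-6\right)\right)}{-208302} = \left(3 \sqrt{21442} + 644 \left(-8 - -108\right)\right) \left(- \frac{1}{208302}\right) = \left(3 \sqrt{21442} + 644 \left(-8 + 108\right)\right) \left(- \frac{1}{208302}\right) = \left(3 \sqrt{21442} + 644 \cdot 100\right) \left(- \frac{1}{208302}\right) = \left(3 \sqrt{21442} + 64400\right) \left(- \frac{1}{208302}\right) = \left(64400 + 3 \sqrt{21442}\right) \left(- \frac{1}{208302}\right) = - \frac{32200}{104151} - \frac{\sqrt{21442}}{69434}$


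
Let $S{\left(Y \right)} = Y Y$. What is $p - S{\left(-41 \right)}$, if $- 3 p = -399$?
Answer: $-1548$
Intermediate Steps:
$S{\left(Y \right)} = Y^{2}$
$p = 133$ ($p = \left(- \frac{1}{3}\right) \left(-399\right) = 133$)
$p - S{\left(-41 \right)} = 133 - \left(-41\right)^{2} = 133 - 1681 = -1548$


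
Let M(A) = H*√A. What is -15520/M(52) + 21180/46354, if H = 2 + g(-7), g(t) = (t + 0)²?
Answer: 10590/23177 - 7760*√13/663 ≈ -41.744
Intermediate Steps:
g(t) = t²
H = 51 (H = 2 + (-7)² = 2 + 49 = 51)
M(A) = 51*√A
-15520/M(52) + 21180/46354 = -15520*√13/1326 + 21180/46354 = -15520*√13/1326 + 21180*(1/46354) = -15520*√13/1326 + 10590/23177 = -7760*√13/663 + 10590/23177 = 10590/23177 - 7760*√13/663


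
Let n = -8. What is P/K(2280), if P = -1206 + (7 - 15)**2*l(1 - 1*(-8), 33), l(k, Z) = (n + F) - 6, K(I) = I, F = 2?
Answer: -329/380 ≈ -0.86579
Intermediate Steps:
l(k, Z) = -12 (l(k, Z) = (-8 + 2) - 6 = -6 - 6 = -12)
P = -1974 (P = -1206 + (7 - 15)**2*(-12) = -1206 + (-8)**2*(-12) = -1206 + 64*(-12) = -1206 - 768 = -1974)
P/K(2280) = -1974/2280 = -1974*1/2280 = -329/380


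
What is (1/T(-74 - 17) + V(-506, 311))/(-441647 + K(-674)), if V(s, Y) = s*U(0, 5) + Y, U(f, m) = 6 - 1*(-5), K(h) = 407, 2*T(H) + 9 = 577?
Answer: 497473/41770720 ≈ 0.011910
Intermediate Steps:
T(H) = 284 (T(H) = -9/2 + (1/2)*577 = -9/2 + 577/2 = 284)
U(f, m) = 11 (U(f, m) = 6 + 5 = 11)
V(s, Y) = Y + 11*s (V(s, Y) = s*11 + Y = 11*s + Y = Y + 11*s)
(1/T(-74 - 17) + V(-506, 311))/(-441647 + K(-674)) = (1/284 + (311 + 11*(-506)))/(-441647 + 407) = (1/284 + (311 - 5566))/(-441240) = (1/284 - 5255)*(-1/441240) = -1492419/284*(-1/441240) = 497473/41770720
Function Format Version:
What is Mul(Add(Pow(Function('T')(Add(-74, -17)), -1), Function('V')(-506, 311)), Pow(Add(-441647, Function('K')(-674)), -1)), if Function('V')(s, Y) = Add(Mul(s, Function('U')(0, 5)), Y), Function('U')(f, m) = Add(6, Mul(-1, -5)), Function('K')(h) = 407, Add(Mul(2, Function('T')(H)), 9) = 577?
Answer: Rational(497473, 41770720) ≈ 0.011910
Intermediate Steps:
Function('T')(H) = 284 (Function('T')(H) = Add(Rational(-9, 2), Mul(Rational(1, 2), 577)) = Add(Rational(-9, 2), Rational(577, 2)) = 284)
Function('U')(f, m) = 11 (Function('U')(f, m) = Add(6, 5) = 11)
Function('V')(s, Y) = Add(Y, Mul(11, s)) (Function('V')(s, Y) = Add(Mul(s, 11), Y) = Add(Mul(11, s), Y) = Add(Y, Mul(11, s)))
Mul(Add(Pow(Function('T')(Add(-74, -17)), -1), Function('V')(-506, 311)), Pow(Add(-441647, Function('K')(-674)), -1)) = Mul(Add(Pow(284, -1), Add(311, Mul(11, -506))), Pow(Add(-441647, 407), -1)) = Mul(Add(Rational(1, 284), Add(311, -5566)), Pow(-441240, -1)) = Mul(Add(Rational(1, 284), -5255), Rational(-1, 441240)) = Mul(Rational(-1492419, 284), Rational(-1, 441240)) = Rational(497473, 41770720)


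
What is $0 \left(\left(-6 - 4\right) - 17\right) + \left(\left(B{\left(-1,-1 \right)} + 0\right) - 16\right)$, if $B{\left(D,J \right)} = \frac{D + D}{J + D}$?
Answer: $-15$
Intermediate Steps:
$B{\left(D,J \right)} = \frac{2 D}{D + J}$
$0 \left(\left(-6 - 4\right) - 17\right) + \left(\left(B{\left(-1,-1 \right)} + 0\right) - 16\right) = 0 \left(\left(-6 - 4\right) - 17\right) - \left(16 + \frac{2}{-1 - 1}\right) = 0 \left(\left(-6 - 4\right) - 17\right) - \left(16 + \frac{2}{-2}\right) = 0 \left(-10 - 17\right) - \left(16 + 2 \left(- \frac{1}{2}\right)\right) = 0 \left(-27\right) + \left(\left(1 + 0\right) - 16\right) = 0 + \left(1 - 16\right) = 0 - 15 = -15$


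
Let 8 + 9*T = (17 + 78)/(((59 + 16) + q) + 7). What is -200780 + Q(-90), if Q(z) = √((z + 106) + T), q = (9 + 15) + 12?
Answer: -200780 + √1904874/354 ≈ -2.0078e+5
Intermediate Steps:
q = 36 (q = 24 + 12 = 36)
T = -283/354 (T = -8/9 + ((17 + 78)/(((59 + 16) + 36) + 7))/9 = -8/9 + (95/((75 + 36) + 7))/9 = -8/9 + (95/(111 + 7))/9 = -8/9 + (95/118)/9 = -8/9 + (95*(1/118))/9 = -8/9 + (⅑)*(95/118) = -8/9 + 95/1062 = -283/354 ≈ -0.79943)
Q(z) = √(37241/354 + z) (Q(z) = √((z + 106) - 283/354) = √((106 + z) - 283/354) = √(37241/354 + z))
-200780 + Q(-90) = -200780 + √(13183314 + 125316*(-90))/354 = -200780 + √(13183314 - 11278440)/354 = -200780 + √1904874/354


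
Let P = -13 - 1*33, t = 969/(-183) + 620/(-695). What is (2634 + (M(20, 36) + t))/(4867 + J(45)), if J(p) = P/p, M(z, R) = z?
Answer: 1010286225/1856638151 ≈ 0.54415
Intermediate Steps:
t = -52461/8479 (t = 969*(-1/183) + 620*(-1/695) = -323/61 - 124/139 = -52461/8479 ≈ -6.1872)
P = -46 (P = -13 - 33 = -46)
J(p) = -46/p
(2634 + (M(20, 36) + t))/(4867 + J(45)) = (2634 + (20 - 52461/8479))/(4867 - 46/45) = (2634 + 117119/8479)/(4867 - 46*1/45) = 22450805/(8479*(4867 - 46/45)) = 22450805/(8479*(218969/45)) = (22450805/8479)*(45/218969) = 1010286225/1856638151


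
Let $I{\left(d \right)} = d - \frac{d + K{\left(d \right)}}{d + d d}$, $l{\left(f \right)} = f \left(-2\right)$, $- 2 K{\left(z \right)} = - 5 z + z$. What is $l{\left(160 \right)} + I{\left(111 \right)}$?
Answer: $- \frac{23411}{112} \approx -209.03$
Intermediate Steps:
$K{\left(z \right)} = 2 z$ ($K{\left(z \right)} = - \frac{- 5 z + z}{2} = - \frac{\left(-4\right) z}{2} = 2 z$)
$l{\left(f \right)} = - 2 f$
$I{\left(d \right)} = d - \frac{3 d}{d + d^{2}}$ ($I{\left(d \right)} = d - \frac{d + 2 d}{d + d d} = d - \frac{3 d}{d + d^{2}}$)
$l{\left(160 \right)} + I{\left(111 \right)} = \left(-2\right) 160 + \frac{-3 + 111 + 111^{2}}{1 + 111} = -320 + \frac{-3 + 111 + 12321}{112} = -320 + \frac{1}{112} \cdot 12429 = -320 + \frac{12429}{112} = - \frac{23411}{112}$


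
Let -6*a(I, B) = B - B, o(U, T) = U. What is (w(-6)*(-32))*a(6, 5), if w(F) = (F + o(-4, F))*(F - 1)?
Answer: 0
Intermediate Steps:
w(F) = (-1 + F)*(-4 + F) (w(F) = (F - 4)*(F - 1) = (-4 + F)*(-1 + F) = (-1 + F)*(-4 + F))
a(I, B) = 0 (a(I, B) = -(B - B)/6 = -⅙*0 = 0)
(w(-6)*(-32))*a(6, 5) = ((4 + (-6)² - 5*(-6))*(-32))*0 = ((4 + 36 + 30)*(-32))*0 = (70*(-32))*0 = -2240*0 = 0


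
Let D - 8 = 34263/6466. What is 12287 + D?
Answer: 79533733/6466 ≈ 12300.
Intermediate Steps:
D = 85991/6466 (D = 8 + 34263/6466 = 85991/6466 ≈ 13.299)
12287 + D = 12287 + 85991/6466 = 79533733/6466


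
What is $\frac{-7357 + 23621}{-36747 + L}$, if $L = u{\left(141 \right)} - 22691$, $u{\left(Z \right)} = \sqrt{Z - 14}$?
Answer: $- \frac{966699632}{3532875717} - \frac{16264 \sqrt{127}}{3532875717} \approx -0.27368$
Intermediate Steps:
$u{\left(Z \right)} = \sqrt{-14 + Z}$
$L = -22691 + \sqrt{127}$ ($L = \sqrt{-14 + 141} - 22691 = \sqrt{127} - 22691 = -22691 + \sqrt{127} \approx -22680.0$)
$\frac{-7357 + 23621}{-36747 + L} = \frac{-7357 + 23621}{-36747 - \left(22691 - \sqrt{127}\right)} = \frac{16264}{-59438 + \sqrt{127}}$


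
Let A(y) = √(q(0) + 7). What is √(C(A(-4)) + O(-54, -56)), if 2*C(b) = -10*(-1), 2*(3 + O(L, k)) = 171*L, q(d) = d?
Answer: I*√4615 ≈ 67.934*I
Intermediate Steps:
O(L, k) = -3 + 171*L/2 (O(L, k) = -3 + (171*L)/2 = -3 + 171*L/2)
A(y) = √7 (A(y) = √(0 + 7) = √7)
C(b) = 5 (C(b) = (-10*(-1))/2 = (½)*10 = 5)
√(C(A(-4)) + O(-54, -56)) = √(5 + (-3 + (171/2)*(-54))) = √(5 + (-3 - 4617)) = √(5 - 4620) = √(-4615) = I*√4615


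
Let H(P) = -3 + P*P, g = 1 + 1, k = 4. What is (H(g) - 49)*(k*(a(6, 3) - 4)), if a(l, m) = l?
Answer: -384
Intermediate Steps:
g = 2
H(P) = -3 + P²
(H(g) - 49)*(k*(a(6, 3) - 4)) = ((-3 + 2²) - 49)*(4*(6 - 4)) = ((-3 + 4) - 49)*(4*2) = (1 - 49)*8 = -48*8 = -384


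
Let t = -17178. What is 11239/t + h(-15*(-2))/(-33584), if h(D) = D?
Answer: -94491479/144226488 ≈ -0.65516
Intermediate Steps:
11239/t + h(-15*(-2))/(-33584) = 11239/(-17178) - 15*(-2)/(-33584) = 11239*(-1/17178) + 30*(-1/33584) = -11239/17178 - 15/16792 = -94491479/144226488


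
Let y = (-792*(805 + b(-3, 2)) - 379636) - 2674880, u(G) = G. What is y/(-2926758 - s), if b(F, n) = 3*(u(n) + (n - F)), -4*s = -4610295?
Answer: 4944944/5439109 ≈ 0.90915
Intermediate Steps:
s = 4610295/4 (s = -¼*(-4610295) = 4610295/4 ≈ 1.1526e+6)
b(F, n) = -3*F + 6*n (b(F, n) = 3*(n + (n - F)) = 3*(-F + 2*n) = -3*F + 6*n)
y = -3708708 (y = (-792*(805 + (-3*(-3) + 6*2)) - 379636) - 2674880 = (-792*(805 + (9 + 12)) - 379636) - 2674880 = (-792*(805 + 21) - 379636) - 2674880 = (-792*826 - 379636) - 2674880 = (-654192 - 379636) - 2674880 = -1033828 - 2674880 = -3708708)
y/(-2926758 - s) = -3708708/(-2926758 - 1*4610295/4) = -3708708/(-2926758 - 4610295/4) = -3708708/(-16317327/4) = -3708708*(-4/16317327) = 4944944/5439109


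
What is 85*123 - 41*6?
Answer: 10209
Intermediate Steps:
85*123 - 41*6 = 10455 - 246 = 10209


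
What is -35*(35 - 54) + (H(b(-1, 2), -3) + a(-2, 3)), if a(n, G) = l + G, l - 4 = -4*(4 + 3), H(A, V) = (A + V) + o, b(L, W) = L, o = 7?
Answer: 647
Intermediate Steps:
H(A, V) = 7 + A + V (H(A, V) = (A + V) + 7 = 7 + A + V)
l = -24 (l = 4 - 4*(4 + 3) = 4 - 4*7 = 4 - 28 = -24)
a(n, G) = -24 + G
-35*(35 - 54) + (H(b(-1, 2), -3) + a(-2, 3)) = -35*(35 - 54) + ((7 - 1 - 3) + (-24 + 3)) = -35*(-19) + (3 - 21) = 665 - 18 = 647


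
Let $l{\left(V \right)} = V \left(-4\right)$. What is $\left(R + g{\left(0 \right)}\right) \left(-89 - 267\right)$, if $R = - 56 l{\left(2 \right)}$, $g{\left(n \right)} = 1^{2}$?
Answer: $-159844$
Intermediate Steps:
$g{\left(n \right)} = 1$
$l{\left(V \right)} = - 4 V$
$R = 448$ ($R = - 56 \left(\left(-4\right) 2\right) = \left(-56\right) \left(-8\right) = 448$)
$\left(R + g{\left(0 \right)}\right) \left(-89 - 267\right) = \left(448 + 1\right) \left(-89 - 267\right) = 449 \left(-356\right) = -159844$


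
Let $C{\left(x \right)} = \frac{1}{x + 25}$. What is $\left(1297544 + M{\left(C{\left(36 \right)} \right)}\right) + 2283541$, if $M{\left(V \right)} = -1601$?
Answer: $3579484$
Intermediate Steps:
$C{\left(x \right)} = \frac{1}{25 + x}$
$\left(1297544 + M{\left(C{\left(36 \right)} \right)}\right) + 2283541 = \left(1297544 - 1601\right) + 2283541 = 1295943 + 2283541 = 3579484$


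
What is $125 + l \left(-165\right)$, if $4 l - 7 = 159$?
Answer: $- \frac{13445}{2} \approx -6722.5$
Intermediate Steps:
$l = \frac{83}{2}$ ($l = \frac{7}{4} + \frac{1}{4} \cdot 159 = \frac{7}{4} + \frac{159}{4} = \frac{83}{2} \approx 41.5$)
$125 + l \left(-165\right) = 125 + \frac{83}{2} \left(-165\right) = 125 - \frac{13695}{2} = - \frac{13445}{2}$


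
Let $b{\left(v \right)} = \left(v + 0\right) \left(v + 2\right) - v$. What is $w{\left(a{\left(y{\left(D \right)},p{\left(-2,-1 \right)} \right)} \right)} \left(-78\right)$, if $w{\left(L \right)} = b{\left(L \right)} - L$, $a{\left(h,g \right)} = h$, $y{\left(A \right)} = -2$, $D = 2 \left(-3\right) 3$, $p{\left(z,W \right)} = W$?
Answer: $-312$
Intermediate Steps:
$D = -18$ ($D = \left(-6\right) 3 = -18$)
$b{\left(v \right)} = - v + v \left(2 + v\right)$ ($b{\left(v \right)} = v \left(2 + v\right) - v = - v + v \left(2 + v\right)$)
$w{\left(L \right)} = - L + L \left(1 + L\right)$ ($w{\left(L \right)} = L \left(1 + L\right) - L = - L + L \left(1 + L\right)$)
$w{\left(a{\left(y{\left(D \right)},p{\left(-2,-1 \right)} \right)} \right)} \left(-78\right) = \left(-2\right)^{2} \left(-78\right) = 4 \left(-78\right) = -312$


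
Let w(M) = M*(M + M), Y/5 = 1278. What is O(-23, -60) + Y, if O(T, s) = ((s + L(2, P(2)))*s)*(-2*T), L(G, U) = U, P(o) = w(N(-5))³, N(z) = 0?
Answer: 171990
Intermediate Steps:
Y = 6390 (Y = 5*1278 = 6390)
w(M) = 2*M² (w(M) = M*(2*M) = 2*M²)
P(o) = 0 (P(o) = (2*0²)³ = (2*0)³ = 0³ = 0)
O(T, s) = -2*T*s² (O(T, s) = ((s + 0)*s)*(-2*T) = (s*s)*(-2*T) = s²*(-2*T) = -2*T*s²)
O(-23, -60) + Y = -2*(-23)*(-60)² + 6390 = -2*(-23)*3600 + 6390 = 165600 + 6390 = 171990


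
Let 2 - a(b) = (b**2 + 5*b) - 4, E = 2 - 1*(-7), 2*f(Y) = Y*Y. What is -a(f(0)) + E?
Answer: 3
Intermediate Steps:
f(Y) = Y**2/2 (f(Y) = (Y*Y)/2 = Y**2/2)
E = 9 (E = 2 + 7 = 9)
a(b) = 6 - b**2 - 5*b (a(b) = 2 - ((b**2 + 5*b) - 4) = 2 - (-4 + b**2 + 5*b) = 2 + (4 - b**2 - 5*b) = 6 - b**2 - 5*b)
-a(f(0)) + E = -(6 - ((1/2)*0**2)**2 - 5*0**2/2) + 9 = -(6 - ((1/2)*0)**2 - 5*0/2) + 9 = -(6 - 1*0**2 - 5*0) + 9 = -(6 - 1*0 + 0) + 9 = -(6 + 0 + 0) + 9 = -1*6 + 9 = -6 + 9 = 3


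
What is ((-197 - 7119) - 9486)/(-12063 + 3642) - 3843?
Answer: -32345101/8421 ≈ -3841.0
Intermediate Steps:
((-197 - 7119) - 9486)/(-12063 + 3642) - 3843 = (-7316 - 9486)/(-8421) - 3843 = -16802*(-1/8421) - 3843 = 16802/8421 - 3843 = -32345101/8421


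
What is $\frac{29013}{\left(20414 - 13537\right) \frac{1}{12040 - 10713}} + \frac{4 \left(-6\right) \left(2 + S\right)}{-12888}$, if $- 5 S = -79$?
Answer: $\frac{103373785988}{18464745} \approx 5598.4$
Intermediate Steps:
$S = \frac{79}{5}$ ($S = \left(- \frac{1}{5}\right) \left(-79\right) = \frac{79}{5} \approx 15.8$)
$\frac{29013}{\left(20414 - 13537\right) \frac{1}{12040 - 10713}} + \frac{4 \left(-6\right) \left(2 + S\right)}{-12888} = \frac{29013}{\left(20414 - 13537\right) \frac{1}{12040 - 10713}} + \frac{4 \left(-6\right) \left(2 + \frac{79}{5}\right)}{-12888} = \frac{29013}{6877 \cdot \frac{1}{1327}} + \left(-24\right) \frac{89}{5} \left(- \frac{1}{12888}\right) = \frac{29013}{6877 \cdot \frac{1}{1327}} - - \frac{89}{2685} = \frac{29013}{\frac{6877}{1327}} + \frac{89}{2685} = 29013 \cdot \frac{1327}{6877} + \frac{89}{2685} = \frac{38500251}{6877} + \frac{89}{2685} = \frac{103373785988}{18464745}$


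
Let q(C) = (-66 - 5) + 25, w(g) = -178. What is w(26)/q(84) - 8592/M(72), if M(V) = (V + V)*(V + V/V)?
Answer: 15374/5037 ≈ 3.0522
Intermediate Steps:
q(C) = -46 (q(C) = -71 + 25 = -46)
M(V) = 2*V*(1 + V) (M(V) = (2*V)*(V + 1) = (2*V)*(1 + V) = 2*V*(1 + V))
w(26)/q(84) - 8592/M(72) = -178/(-46) - 8592*1/(144*(1 + 72)) = -178*(-1/46) - 8592/(2*72*73) = 89/23 - 8592/10512 = 89/23 - 8592*1/10512 = 89/23 - 179/219 = 15374/5037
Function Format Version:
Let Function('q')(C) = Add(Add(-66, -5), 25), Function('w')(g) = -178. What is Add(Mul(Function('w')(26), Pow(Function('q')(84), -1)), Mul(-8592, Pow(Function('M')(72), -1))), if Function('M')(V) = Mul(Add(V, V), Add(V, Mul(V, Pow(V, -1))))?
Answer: Rational(15374, 5037) ≈ 3.0522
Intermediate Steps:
Function('q')(C) = -46 (Function('q')(C) = Add(-71, 25) = -46)
Function('M')(V) = Mul(2, V, Add(1, V)) (Function('M')(V) = Mul(Mul(2, V), Add(V, 1)) = Mul(Mul(2, V), Add(1, V)) = Mul(2, V, Add(1, V)))
Add(Mul(Function('w')(26), Pow(Function('q')(84), -1)), Mul(-8592, Pow(Function('M')(72), -1))) = Add(Mul(-178, Pow(-46, -1)), Mul(-8592, Pow(Mul(2, 72, Add(1, 72)), -1))) = Add(Mul(-178, Rational(-1, 46)), Mul(-8592, Pow(Mul(2, 72, 73), -1))) = Add(Rational(89, 23), Mul(-8592, Pow(10512, -1))) = Add(Rational(89, 23), Mul(-8592, Rational(1, 10512))) = Add(Rational(89, 23), Rational(-179, 219)) = Rational(15374, 5037)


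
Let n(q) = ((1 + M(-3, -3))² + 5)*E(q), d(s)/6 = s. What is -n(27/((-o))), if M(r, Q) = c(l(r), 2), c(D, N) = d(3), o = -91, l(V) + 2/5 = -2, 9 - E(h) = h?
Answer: -289872/91 ≈ -3185.4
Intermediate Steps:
d(s) = 6*s
E(h) = 9 - h
l(V) = -12/5 (l(V) = -⅖ - 2 = -12/5)
c(D, N) = 18 (c(D, N) = 6*3 = 18)
M(r, Q) = 18
n(q) = 3294 - 366*q (n(q) = ((1 + 18)² + 5)*(9 - q) = (19² + 5)*(9 - q) = (361 + 5)*(9 - q) = 366*(9 - q) = 3294 - 366*q)
-n(27/((-o))) = -(3294 - 9882/((-1*(-91)))) = -(3294 - 9882/91) = -1*289872/91 = -289872/91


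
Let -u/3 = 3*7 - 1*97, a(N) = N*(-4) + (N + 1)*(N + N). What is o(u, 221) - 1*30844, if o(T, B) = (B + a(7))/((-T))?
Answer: -7032737/228 ≈ -30845.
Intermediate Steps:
a(N) = -4*N + 2*N*(1 + N) (a(N) = -4*N + (1 + N)*(2*N) = -4*N + 2*N*(1 + N))
u = 228 (u = -3*(3*7 - 1*97) = -3*(21 - 97) = -3*(-76) = 228)
o(T, B) = -(84 + B)/T (o(T, B) = (B + 2*7*(-1 + 7))/((-T)) = (B + 2*7*6)*(-1/T) = (B + 84)*(-1/T) = (84 + B)*(-1/T) = -(84 + B)/T)
o(u, 221) - 1*30844 = (-84 - 1*221)/228 - 1*30844 = (-84 - 221)/228 - 30844 = (1/228)*(-305) - 30844 = -305/228 - 30844 = -7032737/228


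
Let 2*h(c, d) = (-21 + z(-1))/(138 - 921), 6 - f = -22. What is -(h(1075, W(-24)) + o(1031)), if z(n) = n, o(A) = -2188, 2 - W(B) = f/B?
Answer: 1713193/783 ≈ 2188.0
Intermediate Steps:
f = 28 (f = 6 - 1*(-22) = 6 + 22 = 28)
W(B) = 2 - 28/B
h(c, d) = 11/783 (h(c, d) = ((-21 - 1)/(138 - 921))/2 = (-22/(-783))/2 = (-22*(-1/783))/2 = (½)*(22/783) = 11/783)
-(h(1075, W(-24)) + o(1031)) = -(11/783 - 2188) = -1*(-1713193/783) = 1713193/783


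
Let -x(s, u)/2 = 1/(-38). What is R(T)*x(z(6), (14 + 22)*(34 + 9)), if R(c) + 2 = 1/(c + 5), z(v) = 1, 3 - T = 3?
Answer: -9/95 ≈ -0.094737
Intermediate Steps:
T = 0 (T = 3 - 1*3 = 3 - 3 = 0)
x(s, u) = 1/19 (x(s, u) = -2/(-38) = -2*(-1/38) = 1/19)
R(c) = -2 + 1/(5 + c) (R(c) = -2 + 1/(c + 5) = -2 + 1/(5 + c))
R(T)*x(z(6), (14 + 22)*(34 + 9)) = ((-9 - 2*0)/(5 + 0))*(1/19) = ((-9 + 0)/5)*(1/19) = ((1/5)*(-9))*(1/19) = -9/5*1/19 = -9/95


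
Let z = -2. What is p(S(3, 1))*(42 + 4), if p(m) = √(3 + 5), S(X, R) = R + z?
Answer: 92*√2 ≈ 130.11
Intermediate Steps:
S(X, R) = -2 + R (S(X, R) = R - 2 = -2 + R)
p(m) = 2*√2 (p(m) = √8 = 2*√2)
p(S(3, 1))*(42 + 4) = (2*√2)*(42 + 4) = (2*√2)*46 = 92*√2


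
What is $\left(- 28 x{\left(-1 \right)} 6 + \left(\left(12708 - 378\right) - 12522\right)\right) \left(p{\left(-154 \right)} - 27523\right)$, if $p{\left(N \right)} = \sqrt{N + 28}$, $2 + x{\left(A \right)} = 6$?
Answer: $23779872 - 2592 i \sqrt{14} \approx 2.378 \cdot 10^{7} - 9698.4 i$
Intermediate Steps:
$x{\left(A \right)} = 4$ ($x{\left(A \right)} = -2 + 6 = 4$)
$p{\left(N \right)} = \sqrt{28 + N}$
$\left(- 28 x{\left(-1 \right)} 6 + \left(\left(12708 - 378\right) - 12522\right)\right) \left(p{\left(-154 \right)} - 27523\right) = \left(\left(-28\right) 4 \cdot 6 + \left(\left(12708 - 378\right) - 12522\right)\right) \left(\sqrt{28 - 154} - 27523\right) = \left(\left(-112\right) 6 + \left(12330 - 12522\right)\right) \left(\sqrt{-126} - 27523\right) = \left(-672 - 192\right) \left(3 i \sqrt{14} - 27523\right) = - 864 \left(-27523 + 3 i \sqrt{14}\right) = 23779872 - 2592 i \sqrt{14}$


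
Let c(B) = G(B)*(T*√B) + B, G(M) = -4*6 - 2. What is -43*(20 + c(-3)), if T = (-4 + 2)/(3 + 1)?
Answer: -731 - 559*I*√3 ≈ -731.0 - 968.22*I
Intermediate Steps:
T = -½ (T = -2/4 = -2*¼ = -½ ≈ -0.50000)
G(M) = -26 (G(M) = -24 - 2 = -26)
c(B) = B + 13*√B (c(B) = -(-13)*√B + B = 13*√B + B = B + 13*√B)
-43*(20 + c(-3)) = -43*(20 + (-3 + 13*√(-3))) = -43*(20 + (-3 + 13*(I*√3))) = -43*(20 + (-3 + 13*I*√3)) = -43*(17 + 13*I*√3) = -731 - 559*I*√3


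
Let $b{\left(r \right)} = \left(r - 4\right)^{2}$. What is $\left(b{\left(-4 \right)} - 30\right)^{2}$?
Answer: $1156$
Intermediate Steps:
$b{\left(r \right)} = \left(-4 + r\right)^{2}$
$\left(b{\left(-4 \right)} - 30\right)^{2} = \left(\left(-4 - 4\right)^{2} - 30\right)^{2} = \left(\left(-8\right)^{2} - 30\right)^{2} = \left(64 - 30\right)^{2} = 34^{2} = 1156$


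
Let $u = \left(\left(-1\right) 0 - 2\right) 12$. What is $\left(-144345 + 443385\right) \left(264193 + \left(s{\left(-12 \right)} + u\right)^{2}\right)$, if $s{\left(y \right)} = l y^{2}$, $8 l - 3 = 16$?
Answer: $109244395680$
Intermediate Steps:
$l = \frac{19}{8}$ ($l = \frac{3}{8} + \frac{1}{8} \cdot 16 = \frac{3}{8} + 2 = \frac{19}{8} \approx 2.375$)
$u = -24$ ($u = \left(0 - 2\right) 12 = \left(-2\right) 12 = -24$)
$s{\left(y \right)} = \frac{19 y^{2}}{8}$
$\left(-144345 + 443385\right) \left(264193 + \left(s{\left(-12 \right)} + u\right)^{2}\right) = \left(-144345 + 443385\right) \left(264193 + \left(\frac{19 \left(-12\right)^{2}}{8} - 24\right)^{2}\right) = 299040 \left(264193 + \left(\frac{19}{8} \cdot 144 - 24\right)^{2}\right) = 299040 \left(264193 + \left(342 - 24\right)^{2}\right) = 299040 \left(264193 + 318^{2}\right) = 299040 \left(264193 + 101124\right) = 299040 \cdot 365317 = 109244395680$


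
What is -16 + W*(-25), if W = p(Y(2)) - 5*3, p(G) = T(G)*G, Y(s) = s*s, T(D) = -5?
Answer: 859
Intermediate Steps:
Y(s) = s²
p(G) = -5*G
W = -35 (W = -5*2² - 5*3 = -5*4 - 15 = -20 - 15 = -35)
-16 + W*(-25) = -16 - 35*(-25) = -16 + 875 = 859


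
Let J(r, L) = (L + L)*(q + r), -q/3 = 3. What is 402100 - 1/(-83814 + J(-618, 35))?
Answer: 51349778401/127704 ≈ 4.0210e+5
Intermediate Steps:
q = -9 (q = -3*3 = -9)
J(r, L) = 2*L*(-9 + r) (J(r, L) = (L + L)*(-9 + r) = (2*L)*(-9 + r) = 2*L*(-9 + r))
402100 - 1/(-83814 + J(-618, 35)) = 402100 - 1/(-83814 + 2*35*(-9 - 618)) = 402100 - 1/(-83814 + 2*35*(-627)) = 402100 - 1/(-83814 - 43890) = 402100 - 1/(-127704) = 402100 - 1*(-1/127704) = 402100 + 1/127704 = 51349778401/127704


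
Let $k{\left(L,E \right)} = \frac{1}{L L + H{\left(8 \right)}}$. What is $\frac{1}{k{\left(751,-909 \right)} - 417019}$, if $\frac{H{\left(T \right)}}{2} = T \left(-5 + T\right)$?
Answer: $- \frac{564049}{235219149930} \approx -2.398 \cdot 10^{-6}$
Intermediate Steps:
$H{\left(T \right)} = 2 T \left(-5 + T\right)$
$k{\left(L,E \right)} = \frac{1}{48 + L^{2}}$ ($k{\left(L,E \right)} = \frac{1}{L L + 2 \cdot 8 \left(-5 + 8\right)} = \frac{1}{L^{2} + 2 \cdot 8 \cdot 3} = \frac{1}{L^{2} + 48} = \frac{1}{48 + L^{2}}$)
$\frac{1}{k{\left(751,-909 \right)} - 417019} = \frac{1}{\frac{1}{48 + 751^{2}} - 417019} = \frac{1}{\frac{1}{48 + 564001} - 417019} = \frac{1}{\frac{1}{564049} - 417019} = \frac{1}{- \frac{235219149930}{564049}} = - \frac{564049}{235219149930}$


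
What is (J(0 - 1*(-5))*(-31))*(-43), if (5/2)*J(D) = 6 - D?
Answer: 2666/5 ≈ 533.20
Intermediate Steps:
J(D) = 12/5 - 2*D/5 (J(D) = 2*(6 - D)/5 = 12/5 - 2*D/5)
(J(0 - 1*(-5))*(-31))*(-43) = ((12/5 - 2*(0 - 1*(-5))/5)*(-31))*(-43) = ((12/5 - 2*(0 + 5)/5)*(-31))*(-43) = ((12/5 - ⅖*5)*(-31))*(-43) = ((12/5 - 2)*(-31))*(-43) = ((⅖)*(-31))*(-43) = -62/5*(-43) = 2666/5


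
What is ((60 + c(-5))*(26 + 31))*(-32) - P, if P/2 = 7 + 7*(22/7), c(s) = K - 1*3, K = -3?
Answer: -98554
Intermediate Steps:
c(s) = -6 (c(s) = -3 - 1*3 = -3 - 3 = -6)
P = 58 (P = 2*(7 + 7*(22/7)) = 2*(7 + 22) = 2*29 = 58)
((60 + c(-5))*(26 + 31))*(-32) - P = ((60 - 6)*(26 + 31))*(-32) - 1*58 = (54*57)*(-32) - 58 = 3078*(-32) - 58 = -98496 - 58 = -98554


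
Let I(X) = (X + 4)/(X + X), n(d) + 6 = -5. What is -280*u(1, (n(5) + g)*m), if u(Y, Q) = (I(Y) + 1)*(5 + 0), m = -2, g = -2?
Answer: -4900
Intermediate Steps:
n(d) = -11 (n(d) = -6 - 5 = -11)
I(X) = (4 + X)/(2*X) (I(X) = (4 + X)/((2*X)) = (4 + X)*(1/(2*X)) = (4 + X)/(2*X))
u(Y, Q) = 5 + 5*(4 + Y)/(2*Y) (u(Y, Q) = ((4 + Y)/(2*Y) + 1)*(5 + 0) = (1 + (4 + Y)/(2*Y))*5 = 5 + 5*(4 + Y)/(2*Y))
-280*u(1, (n(5) + g)*m) = -280*(15/2 + 10/1) = -280*(15/2 + 10*1) = -280*(15/2 + 10) = -280*35/2 = -4900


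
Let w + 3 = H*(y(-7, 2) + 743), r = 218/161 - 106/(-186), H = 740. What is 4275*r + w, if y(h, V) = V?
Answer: 2792573302/4991 ≈ 5.5952e+5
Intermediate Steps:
r = 28807/14973 (r = 218*(1/161) - 106*(-1/186) = 218/161 + 53/93 = 28807/14973 ≈ 1.9239)
w = 551297 (w = -3 + 740*(2 + 743) = -3 + 740*745 = -3 + 551300 = 551297)
4275*r + w = 4275*(28807/14973) + 551297 = 41049975/4991 + 551297 = 2792573302/4991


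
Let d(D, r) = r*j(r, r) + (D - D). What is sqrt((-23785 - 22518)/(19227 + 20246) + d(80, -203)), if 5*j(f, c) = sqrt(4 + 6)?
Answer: sqrt(-45692957975 - 1581489494935*sqrt(10))/197365 ≈ 11.383*I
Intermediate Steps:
j(f, c) = sqrt(10)/5 (j(f, c) = sqrt(4 + 6)/5 = sqrt(10)/5)
d(D, r) = r*sqrt(10)/5 (d(D, r) = r*(sqrt(10)/5) + (D - D) = r*sqrt(10)/5 + 0 = r*sqrt(10)/5)
sqrt((-23785 - 22518)/(19227 + 20246) + d(80, -203)) = sqrt((-23785 - 22518)/(19227 + 20246) + (1/5)*(-203)*sqrt(10)) = sqrt(-46303/39473 - 203*sqrt(10)/5)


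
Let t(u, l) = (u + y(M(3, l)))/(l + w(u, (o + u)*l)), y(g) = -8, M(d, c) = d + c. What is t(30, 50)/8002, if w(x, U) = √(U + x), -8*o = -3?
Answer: 440/3044761 - 22*√6195/15223805 ≈ 3.0769e-5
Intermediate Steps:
M(d, c) = c + d
o = 3/8 (o = -⅛*(-3) = 3/8 ≈ 0.37500)
t(u, l) = (-8 + u)/(l + √(u + l*(3/8 + u))) (t(u, l) = (u - 8)/(l + √((3/8 + u)*l + u)) = (-8 + u)/(l + √(l*(3/8 + u) + u)) = (-8 + u)/(l + √(u + l*(3/8 + u))))
t(30, 50)/8002 = (4*(-8 + 30)/(4*50 + √2*√(8*30 + 50*(3 + 8*30))))/8002 = (4*22/(200 + √2*√(240 + 50*(3 + 240))))*(1/8002) = (4*22/(200 + √2*√(240 + 50*243)))*(1/8002) = (4*22/(200 + √2*√(240 + 12150)))*(1/8002) = (4*22/(200 + √2*√12390))*(1/8002) = (4*22/(200 + 2*√6195))*(1/8002) = (88/(200 + 2*√6195))*(1/8002) = 44/(4001*(200 + 2*√6195))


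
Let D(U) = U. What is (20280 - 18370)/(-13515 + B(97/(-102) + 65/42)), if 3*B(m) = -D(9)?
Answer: -955/6759 ≈ -0.14129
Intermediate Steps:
B(m) = -3 (B(m) = (-1*9)/3 = (⅓)*(-9) = -3)
(20280 - 18370)/(-13515 + B(97/(-102) + 65/42)) = (20280 - 18370)/(-13515 - 3) = 1910/(-13518) = 1910*(-1/13518) = -955/6759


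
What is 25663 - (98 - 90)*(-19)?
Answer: 25815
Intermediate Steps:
25663 - (98 - 90)*(-19) = 25663 - 8*(-19) = 25663 - 1*(-152) = 25663 + 152 = 25815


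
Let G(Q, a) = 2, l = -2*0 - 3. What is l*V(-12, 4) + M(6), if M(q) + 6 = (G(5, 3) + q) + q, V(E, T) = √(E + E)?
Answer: 8 - 6*I*√6 ≈ 8.0 - 14.697*I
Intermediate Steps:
l = -3 (l = 0 - 3 = -3)
V(E, T) = √2*√E (V(E, T) = √(2*E) = √2*√E)
M(q) = -4 + 2*q (M(q) = -6 + ((2 + q) + q) = -6 + (2 + 2*q) = -4 + 2*q)
l*V(-12, 4) + M(6) = -3*√2*√(-12) + (-4 + 2*6) = -3*√2*2*I*√3 + (-4 + 12) = -6*I*√6 + 8 = 8 - 6*I*√6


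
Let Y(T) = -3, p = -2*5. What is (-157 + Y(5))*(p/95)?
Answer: 320/19 ≈ 16.842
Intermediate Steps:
p = -10
(-157 + Y(5))*(p/95) = (-157 - 3)*(-10/95) = -(-1600)/95 = -160*(-2/19) = 320/19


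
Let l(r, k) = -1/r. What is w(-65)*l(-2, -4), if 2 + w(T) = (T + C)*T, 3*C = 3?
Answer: 2079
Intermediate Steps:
C = 1 (C = (⅓)*3 = 1)
w(T) = -2 + T*(1 + T) (w(T) = -2 + (T + 1)*T = -2 + (1 + T)*T = -2 + T*(1 + T))
w(-65)*l(-2, -4) = (-2 - 65 + (-65)²)*(-1/(-2)) = (-2 - 65 + 4225)*(-1*(-½)) = 4158*(½) = 2079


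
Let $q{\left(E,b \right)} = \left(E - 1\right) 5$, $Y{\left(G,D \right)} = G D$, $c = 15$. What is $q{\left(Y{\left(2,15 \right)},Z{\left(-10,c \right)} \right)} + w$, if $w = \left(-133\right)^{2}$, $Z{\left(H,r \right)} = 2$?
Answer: $17834$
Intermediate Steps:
$Y{\left(G,D \right)} = D G$
$q{\left(E,b \right)} = -5 + 5 E$ ($q{\left(E,b \right)} = \left(-1 + E\right) 5 = -5 + 5 E$)
$w = 17689$
$q{\left(Y{\left(2,15 \right)},Z{\left(-10,c \right)} \right)} + w = \left(-5 + 5 \cdot 15 \cdot 2\right) + 17689 = \left(-5 + 5 \cdot 30\right) + 17689 = \left(-5 + 150\right) + 17689 = 145 + 17689 = 17834$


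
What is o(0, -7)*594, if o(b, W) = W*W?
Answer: 29106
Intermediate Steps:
o(b, W) = W²
o(0, -7)*594 = (-7)²*594 = 49*594 = 29106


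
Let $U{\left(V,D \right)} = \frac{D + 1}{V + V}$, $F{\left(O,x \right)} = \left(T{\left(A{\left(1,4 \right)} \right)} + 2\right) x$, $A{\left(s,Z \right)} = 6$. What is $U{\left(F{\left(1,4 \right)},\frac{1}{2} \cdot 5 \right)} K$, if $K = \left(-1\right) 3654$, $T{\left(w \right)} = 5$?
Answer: $- \frac{1827}{8} \approx -228.38$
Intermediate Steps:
$K = -3654$
$F{\left(O,x \right)} = 7 x$ ($F{\left(O,x \right)} = \left(5 + 2\right) x = 7 x$)
$U{\left(V,D \right)} = \frac{1 + D}{2 V}$
$U{\left(F{\left(1,4 \right)},\frac{1}{2} \cdot 5 \right)} K = \frac{1 + \frac{1}{2} \cdot 5}{2 \cdot 7 \cdot 4} \left(-3654\right) = \frac{1 + \frac{1}{2} \cdot 5}{2 \cdot 28} \left(-3654\right) = \frac{1}{2} \cdot \frac{1}{28} \left(1 + \frac{5}{2}\right) \left(-3654\right) = \frac{1}{2} \cdot \frac{1}{28} \cdot \frac{7}{2} \left(-3654\right) = \frac{1}{16} \left(-3654\right) = - \frac{1827}{8}$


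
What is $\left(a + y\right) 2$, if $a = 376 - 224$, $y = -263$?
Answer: $-222$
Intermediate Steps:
$a = 152$ ($a = 376 - 224 = 152$)
$\left(a + y\right) 2 = \left(152 - 263\right) 2 = \left(-111\right) 2 = -222$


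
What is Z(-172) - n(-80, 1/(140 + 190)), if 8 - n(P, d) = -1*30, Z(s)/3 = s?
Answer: -554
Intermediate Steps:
Z(s) = 3*s
n(P, d) = 38 (n(P, d) = 8 - (-1)*30 = 8 - 1*(-30) = 8 + 30 = 38)
Z(-172) - n(-80, 1/(140 + 190)) = 3*(-172) - 1*38 = -516 - 38 = -554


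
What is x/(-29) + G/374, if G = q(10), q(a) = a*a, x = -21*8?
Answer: 32866/5423 ≈ 6.0605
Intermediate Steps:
x = -168
q(a) = a²
G = 100 (G = 10² = 100)
x/(-29) + G/374 = -168/(-29) + 100/374 = -168*(-1/29) + 100*(1/374) = 168/29 + 50/187 = 32866/5423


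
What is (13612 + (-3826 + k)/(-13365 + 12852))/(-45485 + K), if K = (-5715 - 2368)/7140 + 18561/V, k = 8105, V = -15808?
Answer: -3454724262080/11551752505809 ≈ -0.29907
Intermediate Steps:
K = -65075401/28217280 (K = (-5715 - 2368)/7140 + 18561/(-15808) = -8083*1/7140 + 18561*(-1/15808) = -8083/7140 - 18561/15808 = -65075401/28217280 ≈ -2.3062)
(13612 + (-3826 + k)/(-13365 + 12852))/(-45485 + K) = (13612 + (-3826 + 8105)/(-13365 + 12852))/(-45485 - 65075401/28217280) = (13612 + 4279/(-513))/(-1283528056201/28217280) = (13612 + 4279*(-1/513))*(-28217280/1283528056201) = (13612 - 4279/513)*(-28217280/1283528056201) = (6978677/513)*(-28217280/1283528056201) = -3454724262080/11551752505809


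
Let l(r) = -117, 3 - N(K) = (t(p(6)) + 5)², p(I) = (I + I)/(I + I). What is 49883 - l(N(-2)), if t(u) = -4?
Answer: 50000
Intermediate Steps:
p(I) = 1 (p(I) = (2*I)/((2*I)) = (2*I)*(1/(2*I)) = 1)
N(K) = 2 (N(K) = 3 - (-4 + 5)² = 3 - 1*1² = 3 - 1*1 = 3 - 1 = 2)
49883 - l(N(-2)) = 49883 - 1*(-117) = 49883 + 117 = 50000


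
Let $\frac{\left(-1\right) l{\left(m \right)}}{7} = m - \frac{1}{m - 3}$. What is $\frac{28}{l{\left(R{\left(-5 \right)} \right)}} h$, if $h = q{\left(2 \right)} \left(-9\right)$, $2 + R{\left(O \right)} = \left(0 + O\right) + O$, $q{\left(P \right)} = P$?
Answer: $- \frac{1080}{179} \approx -6.0335$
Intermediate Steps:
$R{\left(O \right)} = -2 + 2 O$ ($R{\left(O \right)} = -2 + \left(\left(0 + O\right) + O\right) = -2 + \left(O + O\right) = -2 + 2 O$)
$l{\left(m \right)} = - 7 m + \frac{7}{-3 + m}$ ($l{\left(m \right)} = - 7 \left(m - \frac{1}{m - 3}\right) = - 7 \left(m - \frac{1}{-3 + m}\right) = - 7 m + \frac{7}{-3 + m}$)
$h = -18$ ($h = 2 \left(-9\right) = -18$)
$\frac{28}{l{\left(R{\left(-5 \right)} \right)}} h = \frac{28}{7 \frac{1}{-3 + \left(-2 + 2 \left(-5\right)\right)} \left(1 - \left(-2 + 2 \left(-5\right)\right)^{2} + 3 \left(-2 + 2 \left(-5\right)\right)\right)} \left(-18\right) = \frac{28}{7 \frac{1}{-3 - 12} \left(1 - \left(-2 - 10\right)^{2} + 3 \left(-2 - 10\right)\right)} \left(-18\right) = \frac{28}{7 \frac{1}{-3 - 12} \left(1 - \left(-12\right)^{2} + 3 \left(-12\right)\right)} \left(-18\right) = \frac{28}{7 \frac{1}{-15} \left(1 - 144 - 36\right)} \left(-18\right) = \frac{28}{7 \left(- \frac{1}{15}\right) \left(1 - 144 - 36\right)} \left(-18\right) = \frac{28}{7 \left(- \frac{1}{15}\right) \left(-179\right)} \left(-18\right) = \frac{28}{\frac{1253}{15}} \left(-18\right) = 28 \cdot \frac{15}{1253} \left(-18\right) = \frac{60}{179} \left(-18\right) = - \frac{1080}{179}$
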